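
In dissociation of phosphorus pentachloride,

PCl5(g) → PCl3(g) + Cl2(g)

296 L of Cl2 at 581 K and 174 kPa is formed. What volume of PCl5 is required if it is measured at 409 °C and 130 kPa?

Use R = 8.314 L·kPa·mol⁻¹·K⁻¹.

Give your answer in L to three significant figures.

465 L

n(Cl2) = PV/RT = (174 × 296) / (8.314 × 581) = 10.66 mol
n(PCl5) = (1/1) × 10.66 = 10.66 mol
V = nRT/P = 10.66 × 8.314 × 682.15 / 130 = 465.1 L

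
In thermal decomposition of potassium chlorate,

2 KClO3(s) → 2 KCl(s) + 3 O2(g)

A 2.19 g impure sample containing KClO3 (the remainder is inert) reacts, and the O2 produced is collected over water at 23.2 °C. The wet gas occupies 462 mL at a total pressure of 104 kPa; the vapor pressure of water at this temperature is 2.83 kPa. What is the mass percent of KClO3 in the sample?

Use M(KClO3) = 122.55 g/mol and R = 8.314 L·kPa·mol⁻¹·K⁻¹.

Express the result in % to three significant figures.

70.8 %

P(O2) = 104 − 2.83 = 101.2 kPa
n(O2) = PV/RT = (101.2 × 0.4620) / (8.314 × 296.35) = 0.01898 mol
n(KClO3) = (2/3) × 0.01898 = 0.01265 mol
m(KClO3) = 0.01265 × 122.55 = 1.550 g
%KClO3 = 1.550 / 2.19 × 100 = 70.78%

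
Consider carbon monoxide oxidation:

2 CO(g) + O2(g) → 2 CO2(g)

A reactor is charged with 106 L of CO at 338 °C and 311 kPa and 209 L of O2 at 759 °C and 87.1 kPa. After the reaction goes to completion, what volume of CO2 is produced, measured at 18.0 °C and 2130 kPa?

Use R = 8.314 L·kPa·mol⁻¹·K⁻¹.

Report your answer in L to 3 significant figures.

4.82 L

n(CO) = PV/RT = (311 × 106) / (8.314 × 611.15) = 6.488 mol
n(O2) = PV/RT = (87.1 × 209) / (8.314 × 1032.15) = 2.121 mol
For 6.488 mol CO, stoichiometry requires (1/2) × 6.488 = 3.244 mol O2; 2.121 mol is available, so O2 is limiting.
n(CO2) = (2/1) × 2.121 = 4.242 mol
V(CO2) = nRT/P = 4.242 × 8.314 × 291.15 / 2130 = 4.821 L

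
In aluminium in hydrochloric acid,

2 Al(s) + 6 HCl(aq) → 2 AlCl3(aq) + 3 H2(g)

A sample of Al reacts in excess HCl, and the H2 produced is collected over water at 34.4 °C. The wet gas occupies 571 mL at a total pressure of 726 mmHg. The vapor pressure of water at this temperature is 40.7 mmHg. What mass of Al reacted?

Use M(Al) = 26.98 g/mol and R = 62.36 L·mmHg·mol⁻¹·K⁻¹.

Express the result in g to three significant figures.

P(H2) = 726 − 40.7 = 685.3 mmHg
n(H2) = PV/RT = (685.3 × 0.5710) / (62.36 × 307.55) = 0.02040 mol
n(Al) = (2/3) × 0.02040 = 0.01360 mol
m(Al) = 0.01360 × 26.98 = 0.3669 g

0.367 g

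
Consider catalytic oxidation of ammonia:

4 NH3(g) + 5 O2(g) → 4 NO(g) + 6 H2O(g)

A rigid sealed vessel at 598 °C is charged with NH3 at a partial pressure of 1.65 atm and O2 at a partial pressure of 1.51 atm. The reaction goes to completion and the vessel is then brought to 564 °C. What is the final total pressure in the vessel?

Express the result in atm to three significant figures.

3.33 atm

At constant V, partial pressures at 598 °C are proportional to moles, so apply stoichiometry directly to pressures.
P(O2) required for 1.65 atm of NH3 = (5/4) × 1.65 = 2.062 atm; available 1.51 atm, so O2 is limiting.
P(NH3) remaining = 1.65 − (4/5) × 1.51 = 0.4420 atm
P(gaseous products) = (4+6)/5 × 1.51 = 3.020 atm
P_total at 598 °C = 0.4420 + 3.020 = 3.462 atm
Scaling to 564 °C: P = 3.462 × 837.15/871.15 = 3.327 atm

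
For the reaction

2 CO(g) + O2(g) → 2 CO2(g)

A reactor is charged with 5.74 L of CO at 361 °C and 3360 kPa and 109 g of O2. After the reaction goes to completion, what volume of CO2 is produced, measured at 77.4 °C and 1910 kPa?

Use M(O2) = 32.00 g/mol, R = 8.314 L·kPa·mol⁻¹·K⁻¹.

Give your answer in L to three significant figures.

5.58 L

n(CO) = PV/RT = (3360 × 5.74) / (8.314 × 634.15) = 3.658 mol
n(O2) = 109 / 32.00 = 3.406 mol
For 3.658 mol CO, stoichiometry requires (1/2) × 3.658 = 1.829 mol O2; 3.406 mol is available, so CO is limiting.
n(CO2) = (2/2) × 3.658 = 3.658 mol
V(CO2) = nRT/P = 3.658 × 8.314 × 350.55 / 1910 = 5.582 L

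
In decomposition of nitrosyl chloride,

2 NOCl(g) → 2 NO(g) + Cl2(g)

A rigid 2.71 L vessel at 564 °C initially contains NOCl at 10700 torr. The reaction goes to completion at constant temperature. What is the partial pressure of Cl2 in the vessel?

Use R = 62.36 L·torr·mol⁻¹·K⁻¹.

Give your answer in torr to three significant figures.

n(NOCl)₀ = PV/RT = (10700 × 2.71) / (62.36 × 837.15) = 0.5554 mol
n(Cl2) = (1/2) × 0.5554 = 0.2777 mol
P(Cl2) = nRT/V = 0.2777 × 62.36 × 837.15 / 2.71 = 5350 torr

5350 torr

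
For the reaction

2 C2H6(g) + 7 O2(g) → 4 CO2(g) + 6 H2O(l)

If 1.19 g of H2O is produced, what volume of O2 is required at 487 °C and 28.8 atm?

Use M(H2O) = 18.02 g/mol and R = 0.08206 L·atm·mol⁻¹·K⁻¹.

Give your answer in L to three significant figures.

n(H2O) = 1.190 / 18.02 = 0.06604 mol
n(O2) = (7/6) × 0.06604 = 0.07705 mol
V = nRT/P = 0.07705 × 0.08206 × 760.15 / 28.8 = 0.1669 L

0.167 L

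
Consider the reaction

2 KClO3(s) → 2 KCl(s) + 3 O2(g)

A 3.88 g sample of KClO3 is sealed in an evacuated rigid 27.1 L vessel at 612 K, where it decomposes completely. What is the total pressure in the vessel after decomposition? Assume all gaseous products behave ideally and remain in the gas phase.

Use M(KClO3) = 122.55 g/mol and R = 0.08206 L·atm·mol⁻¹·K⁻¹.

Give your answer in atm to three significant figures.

n(KClO3) = 3.88 / 122.55 = 0.03166 mol
n(gas produced) = (3/2) × 0.03166 = 0.04749 mol
P = nRT/V = 0.04749 × 0.08206 × 612 / 27.1 = 0.08801 atm

0.0880 atm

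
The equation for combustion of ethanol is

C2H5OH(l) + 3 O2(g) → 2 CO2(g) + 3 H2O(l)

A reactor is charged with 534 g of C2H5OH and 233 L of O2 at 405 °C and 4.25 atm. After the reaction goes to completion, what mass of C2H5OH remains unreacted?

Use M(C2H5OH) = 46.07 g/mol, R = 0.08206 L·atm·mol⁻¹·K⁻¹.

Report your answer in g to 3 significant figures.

261 g

n(C2H5OH) = 534 / 46.07 = 11.59 mol
n(O2) = PV/RT = (4.25 × 233) / (0.08206 × 678.15) = 17.79 mol
For 11.59 mol C2H5OH, stoichiometry requires (3/1) × 11.59 = 34.77 mol O2; 17.79 mol is available, so O2 is limiting.
n(C2H5OH) consumed = (1/3) × 17.79 = 5.930 mol; remaining = 11.59 − 5.930 = 5.660 mol
m(C2H5OH) = 5.660 × 46.07 = 260.8 g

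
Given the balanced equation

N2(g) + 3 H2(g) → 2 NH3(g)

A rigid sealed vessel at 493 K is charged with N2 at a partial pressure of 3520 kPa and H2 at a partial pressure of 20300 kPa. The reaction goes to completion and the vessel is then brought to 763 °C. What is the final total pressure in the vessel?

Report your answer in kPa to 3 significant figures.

With V and T fixed, P_i ∝ n_i, so the mole ratios apply directly to partial pressures at 493 K.
P(H2) required for 3520 kPa of N2 = (3/1) × 3520 = 10560 kPa; available 20300 kPa, so N2 is limiting.
P(H2) remaining = 20300 − (3/1) × 3520 = 9740 kPa
P(gaseous products) = (2)/1 × 3520 = 7040 kPa
P_total at 493 K = 9740 + 7040 = 16780 kPa
Scaling to 763 °C: P = 16780 × 1036.15/493 = 35270 kPa

35300 kPa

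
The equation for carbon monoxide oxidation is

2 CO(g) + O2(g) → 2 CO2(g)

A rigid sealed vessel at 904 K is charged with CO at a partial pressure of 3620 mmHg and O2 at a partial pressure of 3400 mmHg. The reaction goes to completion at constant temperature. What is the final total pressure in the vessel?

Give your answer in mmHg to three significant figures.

With V and T fixed, P_i ∝ n_i, so the mole ratios apply directly to partial pressures at 904 K.
P(O2) required for 3620 mmHg of CO = (1/2) × 3620 = 1810 mmHg; available 3400 mmHg, so CO is limiting.
P(O2) remaining = 3400 − (1/2) × 3620 = 1590 mmHg
P(gaseous products) = (2)/2 × 3620 = 3620 mmHg
P_total at 904 K = 1590 + 3620 = 5210 mmHg

5210 mmHg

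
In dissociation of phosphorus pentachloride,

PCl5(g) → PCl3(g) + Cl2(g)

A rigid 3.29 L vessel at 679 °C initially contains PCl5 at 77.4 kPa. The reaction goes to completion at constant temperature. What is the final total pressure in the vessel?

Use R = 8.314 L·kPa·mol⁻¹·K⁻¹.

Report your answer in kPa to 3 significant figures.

At constant T and V, P ∝ n(gas): 1 mol gas → 2 mol gas.
P_final = (2/1) × 77.4 = 154.8 kPa

155 kPa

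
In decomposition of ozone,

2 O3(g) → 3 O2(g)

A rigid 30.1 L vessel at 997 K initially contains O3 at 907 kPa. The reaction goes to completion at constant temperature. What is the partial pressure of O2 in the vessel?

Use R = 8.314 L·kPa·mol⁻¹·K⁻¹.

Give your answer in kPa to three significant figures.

n(O3)₀ = PV/RT = (907 × 30.1) / (8.314 × 997) = 3.294 mol
n(O2) = (3/2) × 3.294 = 4.941 mol
P(O2) = nRT/V = 4.941 × 8.314 × 997 / 30.1 = 1361 kPa

1360 kPa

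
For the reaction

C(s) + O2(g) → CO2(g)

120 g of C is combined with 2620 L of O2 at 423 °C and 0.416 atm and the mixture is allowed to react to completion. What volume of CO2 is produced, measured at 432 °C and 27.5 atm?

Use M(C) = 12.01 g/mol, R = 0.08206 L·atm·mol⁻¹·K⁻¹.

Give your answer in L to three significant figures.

n(C) = 120 / 12.01 = 9.992 mol
n(O2) = PV/RT = (0.416 × 2620) / (0.08206 × 696.15) = 19.08 mol
For 9.992 mol C, stoichiometry requires (1/1) × 9.992 = 9.992 mol O2; 19.08 mol is available, so C is limiting.
n(CO2) = (1/1) × 9.992 = 9.992 mol
V(CO2) = nRT/P = 9.992 × 0.08206 × 705.15 / 27.5 = 21.02 L

21.0 L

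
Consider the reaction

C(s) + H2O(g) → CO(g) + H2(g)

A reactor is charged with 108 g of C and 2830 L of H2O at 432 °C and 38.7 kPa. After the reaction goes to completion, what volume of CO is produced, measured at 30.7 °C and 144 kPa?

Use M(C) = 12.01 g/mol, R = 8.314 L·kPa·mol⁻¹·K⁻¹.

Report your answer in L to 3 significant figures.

158 L

n(C) = 108 / 12.01 = 8.993 mol
n(H2O) = PV/RT = (38.7 × 2830) / (8.314 × 705.15) = 18.68 mol
For 8.993 mol C, stoichiometry requires (1/1) × 8.993 = 8.993 mol H2O; 18.68 mol is available, so C is limiting.
n(CO) = (1/1) × 8.993 = 8.993 mol
V(CO) = nRT/P = 8.993 × 8.314 × 303.85 / 144 = 157.8 L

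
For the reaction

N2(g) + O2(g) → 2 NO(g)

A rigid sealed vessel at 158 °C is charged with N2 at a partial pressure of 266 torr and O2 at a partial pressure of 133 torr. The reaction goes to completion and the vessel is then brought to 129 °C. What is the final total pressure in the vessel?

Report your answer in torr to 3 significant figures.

372 torr

With V and T fixed, P_i ∝ n_i, so the mole ratios apply directly to partial pressures at 158 °C.
P(O2) required for 266 torr of N2 = (1/1) × 266 = 266.0 torr; available 133 torr, so O2 is limiting.
P(N2) remaining = 266 − (1/1) × 133 = 133.0 torr
P(gaseous products) = (2)/1 × 133 = 266.0 torr
P_total at 158 °C = 133.0 + 266.0 = 399.0 torr
Scaling to 129 °C: P = 399.0 × 402.15/431.15 = 372.2 torr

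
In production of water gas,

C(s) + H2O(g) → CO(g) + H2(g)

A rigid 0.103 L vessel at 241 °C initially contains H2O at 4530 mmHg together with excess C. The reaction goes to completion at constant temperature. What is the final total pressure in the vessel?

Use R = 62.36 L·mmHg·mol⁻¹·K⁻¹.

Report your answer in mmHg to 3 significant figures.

Rigid vessel, constant T ⇒ P scales with total gas moles (1 → 2).
P_final = (2/1) × 4530 = 9060 mmHg

9060 mmHg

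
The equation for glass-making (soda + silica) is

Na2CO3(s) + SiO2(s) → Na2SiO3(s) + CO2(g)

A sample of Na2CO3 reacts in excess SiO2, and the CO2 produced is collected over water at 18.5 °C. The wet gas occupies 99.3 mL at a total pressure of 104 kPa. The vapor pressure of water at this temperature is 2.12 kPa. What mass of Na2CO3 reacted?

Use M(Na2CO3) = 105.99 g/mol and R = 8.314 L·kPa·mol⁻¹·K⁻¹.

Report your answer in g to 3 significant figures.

P(CO2) = 104 − 2.12 = 101.9 kPa
n(CO2) = PV/RT = (101.9 × 0.09930) / (8.314 × 291.65) = 0.004173 mol
n(Na2CO3) = (1/1) × 0.004173 = 0.004173 mol
m(Na2CO3) = 0.004173 × 105.99 = 0.4423 g

0.442 g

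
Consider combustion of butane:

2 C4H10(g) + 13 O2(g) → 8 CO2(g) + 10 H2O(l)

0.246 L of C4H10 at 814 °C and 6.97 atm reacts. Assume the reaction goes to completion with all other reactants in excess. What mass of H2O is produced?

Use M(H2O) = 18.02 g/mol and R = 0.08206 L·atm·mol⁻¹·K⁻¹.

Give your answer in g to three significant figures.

1.73 g

n(C4H10) = PV/RT = (6.97 × 0.246) / (0.08206 × 1087.15) = 0.01922 mol
n(H2O) = (10/2) × 0.01922 = 0.09610 mol
m(H2O) = 0.09610 × 18.02 = 1.732 g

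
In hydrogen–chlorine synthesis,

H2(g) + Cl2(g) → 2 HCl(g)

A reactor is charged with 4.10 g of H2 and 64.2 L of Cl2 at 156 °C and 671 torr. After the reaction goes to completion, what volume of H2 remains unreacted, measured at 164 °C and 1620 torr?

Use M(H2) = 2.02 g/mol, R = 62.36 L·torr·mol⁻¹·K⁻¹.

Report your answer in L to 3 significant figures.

7.07 L

n(H2) = 4.10 / 2.02 = 2.030 mol
n(Cl2) = PV/RT = (671 × 64.2) / (62.36 × 429.15) = 1.610 mol
For 2.030 mol H2, stoichiometry requires (1/1) × 2.030 = 2.030 mol Cl2; 1.610 mol is available, so Cl2 is limiting.
n(H2) consumed = (1/1) × 1.610 = 1.610 mol; remaining = 2.030 − 1.610 = 0.4200 mol
V(H2) = nRT/P = 0.4200 × 62.36 × 437.15 / 1620 = 7.068 L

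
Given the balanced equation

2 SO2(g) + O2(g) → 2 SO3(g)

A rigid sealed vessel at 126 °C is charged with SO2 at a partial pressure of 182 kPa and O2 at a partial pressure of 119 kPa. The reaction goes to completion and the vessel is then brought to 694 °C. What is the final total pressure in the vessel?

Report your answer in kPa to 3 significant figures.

509 kPa

Because the vessel is rigid and T is held at 126 °C, work the stoichiometry in partial pressures (P_i = n_iRT/V).
P(O2) required for 182 kPa of SO2 = (1/2) × 182 = 91.00 kPa; available 119 kPa, so SO2 is limiting.
P(O2) remaining = 119 − (1/2) × 182 = 28.00 kPa
P(gaseous products) = (2)/2 × 182 = 182.0 kPa
P_total at 126 °C = 28.00 + 182.0 = 210.0 kPa
Scaling to 694 °C: P = 210.0 × 967.15/399.15 = 508.8 kPa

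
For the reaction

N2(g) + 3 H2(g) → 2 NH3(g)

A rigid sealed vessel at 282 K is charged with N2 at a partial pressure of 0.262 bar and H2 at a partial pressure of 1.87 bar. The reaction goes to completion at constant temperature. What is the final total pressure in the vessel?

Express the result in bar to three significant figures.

At constant V, partial pressures at 282 K are proportional to moles, so apply stoichiometry directly to pressures.
P(H2) required for 0.262 bar of N2 = (3/1) × 0.262 = 0.7860 bar; available 1.87 bar, so N2 is limiting.
P(H2) remaining = 1.87 − (3/1) × 0.262 = 1.084 bar
P(gaseous products) = (2)/1 × 0.262 = 0.5240 bar
P_total at 282 K = 1.084 + 0.5240 = 1.608 bar

1.61 bar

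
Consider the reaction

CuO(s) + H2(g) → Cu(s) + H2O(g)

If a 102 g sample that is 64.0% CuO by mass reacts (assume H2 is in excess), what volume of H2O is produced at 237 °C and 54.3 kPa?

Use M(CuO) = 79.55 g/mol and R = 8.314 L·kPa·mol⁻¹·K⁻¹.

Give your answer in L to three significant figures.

64.1 L

mass of CuO = 102 × 64.0/100 = 65.28 g
n(CuO) = 65.28 / 79.55 = 0.8206 mol
n(H2O) = (1/1) × 0.8206 = 0.8206 mol
V = nRT/P = 0.8206 × 8.314 × 510.15 / 54.3 = 64.10 L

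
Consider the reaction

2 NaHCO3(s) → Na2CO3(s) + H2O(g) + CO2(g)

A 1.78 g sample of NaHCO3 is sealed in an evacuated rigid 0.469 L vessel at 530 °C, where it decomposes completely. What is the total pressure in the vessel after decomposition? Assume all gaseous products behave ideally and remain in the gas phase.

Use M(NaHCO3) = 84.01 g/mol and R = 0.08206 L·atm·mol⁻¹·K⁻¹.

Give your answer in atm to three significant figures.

n(NaHCO3) = 1.78 / 84.01 = 0.02119 mol
n(gas produced) = (2/2) × 0.02119 = 0.02119 mol
P = nRT/V = 0.02119 × 0.08206 × 803.15 / 0.469 = 2.978 atm

2.98 atm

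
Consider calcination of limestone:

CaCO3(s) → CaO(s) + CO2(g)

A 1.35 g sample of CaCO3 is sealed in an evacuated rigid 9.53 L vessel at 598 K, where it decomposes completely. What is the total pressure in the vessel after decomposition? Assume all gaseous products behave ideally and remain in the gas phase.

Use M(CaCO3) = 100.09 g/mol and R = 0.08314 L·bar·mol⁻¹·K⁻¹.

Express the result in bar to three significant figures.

0.0704 bar

n(CaCO3) = 1.35 / 100.09 = 0.01349 mol
n(gas produced) = (1/1) × 0.01349 = 0.01349 mol
P = nRT/V = 0.01349 × 0.08314 × 598 / 9.53 = 0.07038 bar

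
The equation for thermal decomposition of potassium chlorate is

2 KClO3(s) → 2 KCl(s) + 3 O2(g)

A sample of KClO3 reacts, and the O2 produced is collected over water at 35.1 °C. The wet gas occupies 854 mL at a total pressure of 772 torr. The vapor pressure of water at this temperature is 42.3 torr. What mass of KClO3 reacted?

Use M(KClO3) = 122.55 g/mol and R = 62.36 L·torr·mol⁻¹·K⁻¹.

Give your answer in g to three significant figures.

2.65 g

P(O2) = 772 − 42.3 = 729.7 torr
n(O2) = PV/RT = (729.7 × 0.8540) / (62.36 × 308.25) = 0.03242 mol
n(KClO3) = (2/3) × 0.03242 = 0.02161 mol
m(KClO3) = 0.02161 × 122.55 = 2.648 g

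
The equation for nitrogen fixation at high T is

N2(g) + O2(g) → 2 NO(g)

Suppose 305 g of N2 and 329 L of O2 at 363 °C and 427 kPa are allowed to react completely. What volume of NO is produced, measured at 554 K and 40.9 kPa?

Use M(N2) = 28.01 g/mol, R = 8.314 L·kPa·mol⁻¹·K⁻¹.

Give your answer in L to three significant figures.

2450 L

n(N2) = 305 / 28.01 = 10.89 mol
n(O2) = PV/RT = (427 × 329) / (8.314 × 636.15) = 26.56 mol
For 10.89 mol N2, stoichiometry requires (1/1) × 10.89 = 10.89 mol O2; 26.56 mol is available, so N2 is limiting.
n(NO) = (2/1) × 10.89 = 21.78 mol
V(NO) = nRT/P = 21.78 × 8.314 × 554 / 40.9 = 2453 L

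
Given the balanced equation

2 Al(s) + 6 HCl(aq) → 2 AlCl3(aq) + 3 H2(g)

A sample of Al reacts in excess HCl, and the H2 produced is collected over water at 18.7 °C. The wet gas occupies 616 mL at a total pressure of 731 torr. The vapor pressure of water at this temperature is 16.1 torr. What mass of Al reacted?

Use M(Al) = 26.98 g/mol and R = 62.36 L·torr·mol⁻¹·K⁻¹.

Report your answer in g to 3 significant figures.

0.435 g

P(H2) = 731 − 16.1 = 714.9 torr
n(H2) = PV/RT = (714.9 × 0.6160) / (62.36 × 291.85) = 0.02420 mol
n(Al) = (2/3) × 0.02420 = 0.01613 mol
m(Al) = 0.01613 × 26.98 = 0.4352 g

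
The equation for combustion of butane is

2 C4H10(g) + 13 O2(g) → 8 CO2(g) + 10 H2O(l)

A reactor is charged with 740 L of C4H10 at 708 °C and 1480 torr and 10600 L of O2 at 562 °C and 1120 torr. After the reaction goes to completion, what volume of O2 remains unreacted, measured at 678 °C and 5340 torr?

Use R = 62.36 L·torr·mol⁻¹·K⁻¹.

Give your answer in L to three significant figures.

n(C4H10) = PV/RT = (1480 × 740) / (62.36 × 981.15) = 17.90 mol
n(O2) = PV/RT = (1120 × 10600) / (62.36 × 835.15) = 228.0 mol
For 17.90 mol C4H10, stoichiometry requires (13/2) × 17.90 = 116.3 mol O2; 228.0 mol is available, so C4H10 is limiting.
n(O2) consumed = (13/2) × 17.90 = 116.3 mol; remaining = 228.0 − 116.3 = 111.7 mol
V(O2) = nRT/P = 111.7 × 62.36 × 951.15 / 5340 = 1241 L

1240 L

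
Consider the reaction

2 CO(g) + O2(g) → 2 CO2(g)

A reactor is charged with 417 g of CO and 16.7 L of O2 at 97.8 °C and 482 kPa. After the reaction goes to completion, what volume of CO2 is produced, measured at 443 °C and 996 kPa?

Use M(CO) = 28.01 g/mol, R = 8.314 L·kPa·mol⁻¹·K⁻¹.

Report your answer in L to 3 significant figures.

31.2 L

n(CO) = 417 / 28.01 = 14.89 mol
n(O2) = PV/RT = (482 × 16.7) / (8.314 × 370.95) = 2.610 mol
For 14.89 mol CO, stoichiometry requires (1/2) × 14.89 = 7.445 mol O2; 2.610 mol is available, so O2 is limiting.
n(CO2) = (2/1) × 2.610 = 5.220 mol
V(CO2) = nRT/P = 5.220 × 8.314 × 716.15 / 996 = 31.21 L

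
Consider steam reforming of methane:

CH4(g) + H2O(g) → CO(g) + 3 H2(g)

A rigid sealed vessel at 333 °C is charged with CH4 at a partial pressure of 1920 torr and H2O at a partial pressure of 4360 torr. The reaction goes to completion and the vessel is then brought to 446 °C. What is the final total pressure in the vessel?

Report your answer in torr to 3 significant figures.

With V and T fixed, P_i ∝ n_i, so the mole ratios apply directly to partial pressures at 333 °C.
P(H2O) required for 1920 torr of CH4 = (1/1) × 1920 = 1920 torr; available 4360 torr, so CH4 is limiting.
P(H2O) remaining = 4360 − (1/1) × 1920 = 2440 torr
P(gaseous products) = (1+3)/1 × 1920 = 7680 torr
P_total at 333 °C = 2440 + 7680 = 10120 torr
Scaling to 446 °C: P = 10120 × 719.15/606.15 = 12010 torr

12000 torr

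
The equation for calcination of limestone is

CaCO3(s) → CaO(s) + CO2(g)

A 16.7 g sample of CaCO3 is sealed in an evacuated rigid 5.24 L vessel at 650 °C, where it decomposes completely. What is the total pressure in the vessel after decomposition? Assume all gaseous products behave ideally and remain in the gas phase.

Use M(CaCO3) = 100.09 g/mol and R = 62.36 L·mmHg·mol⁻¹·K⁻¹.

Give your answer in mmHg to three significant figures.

1830 mmHg

n(CaCO3) = 16.7 / 100.09 = 0.1668 mol
n(gas produced) = (1/1) × 0.1668 = 0.1668 mol
P = nRT/V = 0.1668 × 62.36 × 923.15 / 5.24 = 1832 mmHg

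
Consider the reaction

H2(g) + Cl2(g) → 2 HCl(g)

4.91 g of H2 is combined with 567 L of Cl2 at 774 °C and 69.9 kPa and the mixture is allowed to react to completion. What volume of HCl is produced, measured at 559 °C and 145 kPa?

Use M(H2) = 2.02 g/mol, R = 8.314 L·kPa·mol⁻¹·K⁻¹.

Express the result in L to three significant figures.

n(H2) = 4.91 / 2.02 = 2.431 mol
n(Cl2) = PV/RT = (69.9 × 567) / (8.314 × 1047.15) = 4.552 mol
For 2.431 mol H2, stoichiometry requires (1/1) × 2.431 = 2.431 mol Cl2; 4.552 mol is available, so H2 is limiting.
n(HCl) = (2/1) × 2.431 = 4.862 mol
V(HCl) = nRT/P = 4.862 × 8.314 × 832.15 / 145 = 232.0 L

232 L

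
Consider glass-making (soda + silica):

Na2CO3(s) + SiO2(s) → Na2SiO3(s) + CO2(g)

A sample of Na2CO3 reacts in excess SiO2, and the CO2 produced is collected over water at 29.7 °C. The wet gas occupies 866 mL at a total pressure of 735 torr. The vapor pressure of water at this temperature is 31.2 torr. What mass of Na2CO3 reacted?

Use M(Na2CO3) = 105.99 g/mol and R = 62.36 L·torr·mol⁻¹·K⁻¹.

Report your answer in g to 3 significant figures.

3.42 g

P(CO2) = 735 − 31.2 = 703.8 torr
n(CO2) = PV/RT = (703.8 × 0.8660) / (62.36 × 302.85) = 0.03227 mol
n(Na2CO3) = (1/1) × 0.03227 = 0.03227 mol
m(Na2CO3) = 0.03227 × 105.99 = 3.420 g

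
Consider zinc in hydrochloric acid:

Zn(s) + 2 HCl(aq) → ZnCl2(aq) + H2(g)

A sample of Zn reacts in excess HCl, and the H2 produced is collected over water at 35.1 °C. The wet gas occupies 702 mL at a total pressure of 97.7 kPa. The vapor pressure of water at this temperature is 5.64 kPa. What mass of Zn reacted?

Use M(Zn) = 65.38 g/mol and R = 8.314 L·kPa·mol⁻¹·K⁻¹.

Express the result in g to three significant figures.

P(H2) = 97.7 − 5.64 = 92.06 kPa
n(H2) = PV/RT = (92.06 × 0.7020) / (8.314 × 308.25) = 0.02522 mol
n(Zn) = (1/1) × 0.02522 = 0.02522 mol
m(Zn) = 0.02522 × 65.38 = 1.649 g

1.65 g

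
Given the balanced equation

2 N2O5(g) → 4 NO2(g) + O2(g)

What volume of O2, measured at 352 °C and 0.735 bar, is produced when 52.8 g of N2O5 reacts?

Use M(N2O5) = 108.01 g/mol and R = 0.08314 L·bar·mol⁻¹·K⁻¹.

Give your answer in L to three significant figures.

17.3 L

n(N2O5) = 52.80 / 108.01 = 0.4888 mol
n(O2) = (1/2) × 0.4888 = 0.2444 mol
V = nRT/P = 0.2444 × 0.08314 × 625.15 / 0.735 = 17.28 L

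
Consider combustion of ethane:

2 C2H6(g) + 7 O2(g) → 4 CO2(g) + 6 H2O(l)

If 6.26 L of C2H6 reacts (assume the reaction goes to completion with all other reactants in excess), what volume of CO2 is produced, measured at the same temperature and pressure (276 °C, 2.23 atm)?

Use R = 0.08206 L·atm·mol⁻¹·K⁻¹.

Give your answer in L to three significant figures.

At constant T and P, gas volumes are in the mole ratio: V(CO2) = (4/2) × 6.26 = 12.52 L

12.5 L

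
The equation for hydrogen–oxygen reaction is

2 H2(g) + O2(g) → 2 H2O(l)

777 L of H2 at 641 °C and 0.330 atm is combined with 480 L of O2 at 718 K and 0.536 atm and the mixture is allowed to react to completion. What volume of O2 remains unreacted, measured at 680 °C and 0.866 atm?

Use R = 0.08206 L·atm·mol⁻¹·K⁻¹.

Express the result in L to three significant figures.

240 L

n(H2) = PV/RT = (0.330 × 777) / (0.08206 × 914.15) = 3.418 mol
n(O2) = PV/RT = (0.536 × 480) / (0.08206 × 718) = 4.367 mol
For 3.418 mol H2, stoichiometry requires (1/2) × 3.418 = 1.709 mol O2; 4.367 mol is available, so H2 is limiting.
n(O2) consumed = (1/2) × 3.418 = 1.709 mol; remaining = 4.367 − 1.709 = 2.658 mol
V(O2) = nRT/P = 2.658 × 0.08206 × 953.15 / 0.866 = 240.1 L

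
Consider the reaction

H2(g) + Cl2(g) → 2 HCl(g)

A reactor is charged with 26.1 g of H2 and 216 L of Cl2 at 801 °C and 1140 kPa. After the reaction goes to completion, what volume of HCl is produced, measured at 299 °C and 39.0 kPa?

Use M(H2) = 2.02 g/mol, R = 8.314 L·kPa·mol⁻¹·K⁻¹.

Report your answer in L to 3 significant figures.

n(H2) = 26.1 / 2.02 = 12.92 mol
n(Cl2) = PV/RT = (1140 × 216) / (8.314 × 1074.15) = 27.57 mol
For 12.92 mol H2, stoichiometry requires (1/1) × 12.92 = 12.92 mol Cl2; 27.57 mol is available, so H2 is limiting.
n(HCl) = (2/1) × 12.92 = 25.84 mol
V(HCl) = nRT/P = 25.84 × 8.314 × 572.15 / 39.0 = 3152 L

3150 L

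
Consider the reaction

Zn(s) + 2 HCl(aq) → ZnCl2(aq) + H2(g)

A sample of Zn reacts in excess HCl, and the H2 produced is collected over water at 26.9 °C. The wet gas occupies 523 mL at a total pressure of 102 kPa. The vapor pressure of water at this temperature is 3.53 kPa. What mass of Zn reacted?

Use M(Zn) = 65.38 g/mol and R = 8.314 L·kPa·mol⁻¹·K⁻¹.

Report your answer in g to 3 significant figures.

P(H2) = 102 − 3.53 = 98.47 kPa
n(H2) = PV/RT = (98.47 × 0.5230) / (8.314 × 300.05) = 0.02064 mol
n(Zn) = (1/1) × 0.02064 = 0.02064 mol
m(Zn) = 0.02064 × 65.38 = 1.349 g

1.35 g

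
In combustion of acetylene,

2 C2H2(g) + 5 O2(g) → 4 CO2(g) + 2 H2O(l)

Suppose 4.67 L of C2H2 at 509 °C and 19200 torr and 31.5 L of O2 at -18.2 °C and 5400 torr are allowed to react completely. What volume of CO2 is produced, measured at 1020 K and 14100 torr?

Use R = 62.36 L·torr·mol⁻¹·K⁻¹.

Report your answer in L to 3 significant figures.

n(C2H2) = PV/RT = (19200 × 4.67) / (62.36 × 782.15) = 1.838 mol
n(O2) = PV/RT = (5400 × 31.5) / (62.36 × 254.95) = 10.70 mol
For 1.838 mol C2H2, stoichiometry requires (5/2) × 1.838 = 4.595 mol O2; 10.70 mol is available, so C2H2 is limiting.
n(CO2) = (4/2) × 1.838 = 3.676 mol
V(CO2) = nRT/P = 3.676 × 62.36 × 1020 / 14100 = 16.58 L

16.6 L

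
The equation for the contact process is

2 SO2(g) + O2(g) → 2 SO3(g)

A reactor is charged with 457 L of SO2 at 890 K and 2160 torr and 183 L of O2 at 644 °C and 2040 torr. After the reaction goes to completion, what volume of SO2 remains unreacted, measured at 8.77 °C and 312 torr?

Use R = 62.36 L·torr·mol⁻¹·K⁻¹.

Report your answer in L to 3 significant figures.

n(SO2) = PV/RT = (2160 × 457) / (62.36 × 890) = 17.79 mol
n(O2) = PV/RT = (2040 × 183) / (62.36 × 917.15) = 6.527 mol
For 17.79 mol SO2, stoichiometry requires (1/2) × 17.79 = 8.895 mol O2; 6.527 mol is available, so O2 is limiting.
n(SO2) consumed = (2/1) × 6.527 = 13.05 mol; remaining = 17.79 − 13.05 = 4.740 mol
V(SO2) = nRT/P = 4.740 × 62.36 × 281.92 / 312 = 267.1 L

267 L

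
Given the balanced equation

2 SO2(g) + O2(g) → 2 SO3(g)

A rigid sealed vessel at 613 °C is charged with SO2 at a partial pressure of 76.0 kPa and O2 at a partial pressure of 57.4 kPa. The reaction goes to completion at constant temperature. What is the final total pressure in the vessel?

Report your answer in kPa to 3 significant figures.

At constant V, partial pressures at 613 °C are proportional to moles, so apply stoichiometry directly to pressures.
P(O2) required for 76.0 kPa of SO2 = (1/2) × 76.0 = 38.00 kPa; available 57.4 kPa, so SO2 is limiting.
P(O2) remaining = 57.4 − (1/2) × 76.0 = 19.40 kPa
P(gaseous products) = (2)/2 × 76.0 = 76.00 kPa
P_total at 613 °C = 19.40 + 76.00 = 95.40 kPa

95.4 kPa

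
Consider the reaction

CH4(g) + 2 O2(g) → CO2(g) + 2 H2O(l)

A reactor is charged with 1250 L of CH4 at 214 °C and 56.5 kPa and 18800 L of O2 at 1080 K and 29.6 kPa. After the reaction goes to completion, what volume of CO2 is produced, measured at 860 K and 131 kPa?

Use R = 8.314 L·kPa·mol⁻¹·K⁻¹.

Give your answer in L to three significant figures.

n(CH4) = PV/RT = (56.5 × 1250) / (8.314 × 487.15) = 17.44 mol
n(O2) = PV/RT = (29.6 × 18800) / (8.314 × 1080) = 61.97 mol
For 17.44 mol CH4, stoichiometry requires (2/1) × 17.44 = 34.88 mol O2; 61.97 mol is available, so CH4 is limiting.
n(CO2) = (1/1) × 17.44 = 17.44 mol
V(CO2) = nRT/P = 17.44 × 8.314 × 860 / 131 = 951.9 L

952 L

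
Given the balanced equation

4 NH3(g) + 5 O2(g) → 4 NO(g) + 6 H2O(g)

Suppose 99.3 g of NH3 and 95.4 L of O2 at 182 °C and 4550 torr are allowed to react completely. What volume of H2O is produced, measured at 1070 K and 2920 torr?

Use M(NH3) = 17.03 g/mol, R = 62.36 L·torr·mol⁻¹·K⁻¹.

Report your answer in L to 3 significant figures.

n(NH3) = 99.3 / 17.03 = 5.831 mol
n(O2) = PV/RT = (4550 × 95.4) / (62.36 × 455.15) = 15.29 mol
For 5.831 mol NH3, stoichiometry requires (5/4) × 5.831 = 7.289 mol O2; 15.29 mol is available, so NH3 is limiting.
n(H2O) = (6/4) × 5.831 = 8.747 mol
V(H2O) = nRT/P = 8.747 × 62.36 × 1070 / 2920 = 199.9 L

200 L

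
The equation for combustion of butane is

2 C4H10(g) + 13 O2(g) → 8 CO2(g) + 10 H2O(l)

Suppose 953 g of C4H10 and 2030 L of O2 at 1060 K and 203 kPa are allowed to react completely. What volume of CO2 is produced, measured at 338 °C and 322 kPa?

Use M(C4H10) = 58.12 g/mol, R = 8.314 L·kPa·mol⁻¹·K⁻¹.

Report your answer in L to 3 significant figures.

454 L

n(C4H10) = 953 / 58.12 = 16.40 mol
n(O2) = PV/RT = (203 × 2030) / (8.314 × 1060) = 46.76 mol
For 16.40 mol C4H10, stoichiometry requires (13/2) × 16.40 = 106.6 mol O2; 46.76 mol is available, so O2 is limiting.
n(CO2) = (8/13) × 46.76 = 28.78 mol
V(CO2) = nRT/P = 28.78 × 8.314 × 611.15 / 322 = 454.1 L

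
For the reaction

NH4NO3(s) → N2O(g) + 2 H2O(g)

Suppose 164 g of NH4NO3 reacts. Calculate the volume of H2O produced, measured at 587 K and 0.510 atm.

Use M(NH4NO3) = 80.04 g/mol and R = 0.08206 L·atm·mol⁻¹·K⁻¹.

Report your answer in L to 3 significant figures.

n(NH4NO3) = 164.0 / 80.04 = 2.049 mol
n(H2O) = (2/1) × 2.049 = 4.098 mol
V = nRT/P = 4.098 × 0.08206 × 587 / 0.510 = 387.1 L

387 L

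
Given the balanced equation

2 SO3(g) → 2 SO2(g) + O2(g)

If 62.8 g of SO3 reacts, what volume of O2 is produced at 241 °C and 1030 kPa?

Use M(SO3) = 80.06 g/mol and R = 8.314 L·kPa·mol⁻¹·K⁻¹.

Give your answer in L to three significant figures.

1.63 L

n(SO3) = 62.80 / 80.06 = 0.7844 mol
n(O2) = (1/2) × 0.7844 = 0.3922 mol
V = nRT/P = 0.3922 × 8.314 × 514.15 / 1030 = 1.628 L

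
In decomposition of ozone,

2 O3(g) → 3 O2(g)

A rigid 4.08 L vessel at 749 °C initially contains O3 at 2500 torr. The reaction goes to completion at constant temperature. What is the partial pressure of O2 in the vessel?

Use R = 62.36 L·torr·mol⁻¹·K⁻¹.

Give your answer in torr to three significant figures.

n(O3)₀ = PV/RT = (2500 × 4.08) / (62.36 × 1022.15) = 0.1600 mol
n(O2) = (3/2) × 0.1600 = 0.2400 mol
P(O2) = nRT/V = 0.2400 × 62.36 × 1022.15 / 4.08 = 3749 torr

3750 torr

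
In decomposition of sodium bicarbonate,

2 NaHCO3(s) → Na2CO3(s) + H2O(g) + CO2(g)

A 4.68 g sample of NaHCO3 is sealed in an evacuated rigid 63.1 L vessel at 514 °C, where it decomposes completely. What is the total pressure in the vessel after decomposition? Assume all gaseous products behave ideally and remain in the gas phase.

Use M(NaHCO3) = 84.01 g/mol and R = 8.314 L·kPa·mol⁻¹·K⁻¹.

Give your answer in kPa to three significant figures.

5.78 kPa

n(NaHCO3) = 4.68 / 84.01 = 0.05571 mol
n(gas produced) = (2/2) × 0.05571 = 0.05571 mol
P = nRT/V = 0.05571 × 8.314 × 787.15 / 63.1 = 5.778 kPa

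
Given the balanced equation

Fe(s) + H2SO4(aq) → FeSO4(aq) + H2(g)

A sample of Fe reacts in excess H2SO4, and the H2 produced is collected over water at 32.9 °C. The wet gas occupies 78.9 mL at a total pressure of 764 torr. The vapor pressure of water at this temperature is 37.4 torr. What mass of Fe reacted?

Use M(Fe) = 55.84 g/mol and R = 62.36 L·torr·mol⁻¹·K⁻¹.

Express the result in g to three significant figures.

0.168 g

P(H2) = 764 − 37.4 = 726.6 torr
n(H2) = PV/RT = (726.6 × 0.07890) / (62.36 × 306.05) = 0.003004 mol
n(Fe) = (1/1) × 0.003004 = 0.003004 mol
m(Fe) = 0.003004 × 55.84 = 0.1677 g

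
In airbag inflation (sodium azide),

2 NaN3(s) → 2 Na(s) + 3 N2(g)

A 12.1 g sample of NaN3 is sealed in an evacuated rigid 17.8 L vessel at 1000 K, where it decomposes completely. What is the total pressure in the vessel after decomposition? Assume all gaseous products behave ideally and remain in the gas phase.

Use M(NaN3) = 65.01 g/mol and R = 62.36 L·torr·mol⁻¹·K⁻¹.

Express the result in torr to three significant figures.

n(NaN3) = 12.1 / 65.01 = 0.1861 mol
n(gas produced) = (3/2) × 0.1861 = 0.2792 mol
P = nRT/V = 0.2792 × 62.36 × 1000 / 17.8 = 978.1 torr

978 torr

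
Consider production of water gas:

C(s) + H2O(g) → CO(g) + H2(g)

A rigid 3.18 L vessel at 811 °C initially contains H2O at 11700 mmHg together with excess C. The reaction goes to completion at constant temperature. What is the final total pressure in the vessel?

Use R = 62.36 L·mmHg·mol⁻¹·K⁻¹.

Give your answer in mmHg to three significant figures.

Rigid vessel, constant T ⇒ P scales with total gas moles (1 → 2).
P_final = (2/1) × 11700 = 23400 mmHg

23400 mmHg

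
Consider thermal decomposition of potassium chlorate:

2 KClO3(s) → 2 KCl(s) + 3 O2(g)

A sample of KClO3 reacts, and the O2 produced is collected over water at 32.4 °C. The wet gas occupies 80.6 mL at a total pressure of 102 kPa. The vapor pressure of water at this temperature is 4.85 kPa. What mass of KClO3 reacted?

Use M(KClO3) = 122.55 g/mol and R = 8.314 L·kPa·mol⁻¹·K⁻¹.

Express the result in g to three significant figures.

0.252 g

P(O2) = 102 − 4.85 = 97.15 kPa
n(O2) = PV/RT = (97.15 × 0.08060) / (8.314 × 305.55) = 0.003082 mol
n(KClO3) = (2/3) × 0.003082 = 0.002055 mol
m(KClO3) = 0.002055 × 122.55 = 0.2518 g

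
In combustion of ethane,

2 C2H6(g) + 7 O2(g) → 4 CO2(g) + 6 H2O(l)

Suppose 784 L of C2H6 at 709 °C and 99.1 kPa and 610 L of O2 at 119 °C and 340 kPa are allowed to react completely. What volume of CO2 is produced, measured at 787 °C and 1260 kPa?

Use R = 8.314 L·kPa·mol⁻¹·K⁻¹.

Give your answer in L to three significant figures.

133 L

n(C2H6) = PV/RT = (99.1 × 784) / (8.314 × 982.15) = 9.515 mol
n(O2) = PV/RT = (340 × 610) / (8.314 × 392.15) = 63.61 mol
For 9.515 mol C2H6, stoichiometry requires (7/2) × 9.515 = 33.30 mol O2; 63.61 mol is available, so C2H6 is limiting.
n(CO2) = (4/2) × 9.515 = 19.03 mol
V(CO2) = nRT/P = 19.03 × 8.314 × 1060.15 / 1260 = 133.1 L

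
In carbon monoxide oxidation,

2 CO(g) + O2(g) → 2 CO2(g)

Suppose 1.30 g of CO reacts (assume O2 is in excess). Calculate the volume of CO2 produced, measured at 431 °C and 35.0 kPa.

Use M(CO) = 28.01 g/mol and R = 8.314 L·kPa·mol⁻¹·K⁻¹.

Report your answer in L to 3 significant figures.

7.76 L

n(CO) = 1.300 / 28.01 = 0.04641 mol
n(CO2) = (2/2) × 0.04641 = 0.04641 mol
V = nRT/P = 0.04641 × 8.314 × 704.15 / 35.0 = 7.763 L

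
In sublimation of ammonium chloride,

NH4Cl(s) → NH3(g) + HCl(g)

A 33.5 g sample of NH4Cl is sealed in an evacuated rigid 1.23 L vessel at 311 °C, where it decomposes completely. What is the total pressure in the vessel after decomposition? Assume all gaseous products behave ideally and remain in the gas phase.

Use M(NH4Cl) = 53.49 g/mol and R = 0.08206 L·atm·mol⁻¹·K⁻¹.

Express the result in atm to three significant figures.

n(NH4Cl) = 33.5 / 53.49 = 0.6263 mol
n(gas produced) = (2/1) × 0.6263 = 1.253 mol
P = nRT/V = 1.253 × 0.08206 × 584.15 / 1.23 = 48.83 atm

48.8 atm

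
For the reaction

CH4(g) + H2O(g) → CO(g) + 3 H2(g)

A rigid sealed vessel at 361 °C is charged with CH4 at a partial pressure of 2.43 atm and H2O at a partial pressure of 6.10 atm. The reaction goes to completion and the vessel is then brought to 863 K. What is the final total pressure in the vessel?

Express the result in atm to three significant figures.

At constant V, partial pressures at 361 °C are proportional to moles, so apply stoichiometry directly to pressures.
P(H2O) required for 2.43 atm of CH4 = (1/1) × 2.43 = 2.430 atm; available 6.10 atm, so CH4 is limiting.
P(H2O) remaining = 6.10 − (1/1) × 2.43 = 3.670 atm
P(gaseous products) = (1+3)/1 × 2.43 = 9.720 atm
P_total at 361 °C = 3.670 + 9.720 = 13.39 atm
Scaling to 863 K: P = 13.39 × 863/634.15 = 18.22 atm

18.2 atm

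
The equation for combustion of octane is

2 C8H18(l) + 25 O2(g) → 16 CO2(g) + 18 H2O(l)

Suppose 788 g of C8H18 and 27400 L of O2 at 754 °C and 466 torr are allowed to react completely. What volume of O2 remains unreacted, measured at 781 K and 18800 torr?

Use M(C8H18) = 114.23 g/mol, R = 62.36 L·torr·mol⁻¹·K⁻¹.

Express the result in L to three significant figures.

293 L

n(C8H18) = 788 / 114.23 = 6.898 mol
n(O2) = PV/RT = (466 × 27400) / (62.36 × 1027.15) = 199.3 mol
For 6.898 mol C8H18, stoichiometry requires (25/2) × 6.898 = 86.22 mol O2; 199.3 mol is available, so C8H18 is limiting.
n(O2) consumed = (25/2) × 6.898 = 86.22 mol; remaining = 199.3 − 86.22 = 113.1 mol
V(O2) = nRT/P = 113.1 × 62.36 × 781 / 18800 = 293.0 L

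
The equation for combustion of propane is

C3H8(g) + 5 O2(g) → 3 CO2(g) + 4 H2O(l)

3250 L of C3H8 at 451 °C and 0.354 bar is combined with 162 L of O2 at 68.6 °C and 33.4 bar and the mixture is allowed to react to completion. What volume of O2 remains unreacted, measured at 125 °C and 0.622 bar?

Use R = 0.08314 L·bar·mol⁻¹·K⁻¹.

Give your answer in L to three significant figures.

n(C3H8) = PV/RT = (0.354 × 3250) / (0.08314 × 724.15) = 19.11 mol
n(O2) = PV/RT = (33.4 × 162) / (0.08314 × 341.75) = 190.4 mol
For 19.11 mol C3H8, stoichiometry requires (5/1) × 19.11 = 95.55 mol O2; 190.4 mol is available, so C3H8 is limiting.
n(O2) consumed = (5/1) × 19.11 = 95.55 mol; remaining = 190.4 − 95.55 = 94.85 mol
V(O2) = nRT/P = 94.85 × 0.08314 × 398.15 / 0.622 = 5048 L

5050 L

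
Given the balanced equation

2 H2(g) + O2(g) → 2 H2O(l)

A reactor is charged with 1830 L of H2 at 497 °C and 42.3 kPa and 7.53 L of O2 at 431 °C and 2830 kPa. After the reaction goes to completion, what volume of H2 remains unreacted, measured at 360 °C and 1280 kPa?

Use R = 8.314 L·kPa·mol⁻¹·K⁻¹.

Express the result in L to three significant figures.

n(H2) = PV/RT = (42.3 × 1830) / (8.314 × 770.15) = 12.09 mol
n(O2) = PV/RT = (2830 × 7.53) / (8.314 × 704.15) = 3.640 mol
For 12.09 mol H2, stoichiometry requires (1/2) × 12.09 = 6.045 mol O2; 3.640 mol is available, so O2 is limiting.
n(H2) consumed = (2/1) × 3.640 = 7.280 mol; remaining = 12.09 − 7.280 = 4.810 mol
V(H2) = nRT/P = 4.810 × 8.314 × 633.15 / 1280 = 19.78 L

19.8 L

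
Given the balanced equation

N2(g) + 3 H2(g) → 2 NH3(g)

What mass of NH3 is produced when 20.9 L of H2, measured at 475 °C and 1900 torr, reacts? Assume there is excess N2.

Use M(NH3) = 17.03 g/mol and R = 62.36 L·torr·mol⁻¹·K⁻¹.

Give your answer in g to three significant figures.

n(H2) = PV/RT = (1900 × 20.9) / (62.36 × 748.15) = 0.8511 mol
n(NH3) = (2/3) × 0.8511 = 0.5674 mol
m(NH3) = 0.5674 × 17.03 = 9.663 g

9.66 g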